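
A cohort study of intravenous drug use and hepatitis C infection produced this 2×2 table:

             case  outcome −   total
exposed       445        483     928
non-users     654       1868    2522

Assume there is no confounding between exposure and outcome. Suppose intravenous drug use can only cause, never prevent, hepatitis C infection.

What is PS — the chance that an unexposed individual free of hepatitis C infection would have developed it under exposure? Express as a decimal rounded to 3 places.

p₁ = P(outcome | exposed) = 445/928 = 0.47953
p₀ = P(outcome | unexposed) = 654/2522 = 0.25932
Under exogeneity and monotonicity, PS = (p₁ − p₀) / (1 − p₀).
PS = (0.47953 − 0.25932) / (1 − 0.25932) = 0.22021 / 0.74068 ≈ 0.2973

PS ≈ 0.297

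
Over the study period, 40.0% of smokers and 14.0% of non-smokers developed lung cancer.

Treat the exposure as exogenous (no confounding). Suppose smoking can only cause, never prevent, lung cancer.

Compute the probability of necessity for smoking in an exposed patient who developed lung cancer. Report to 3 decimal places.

PN ≈ 0.650

p₁ = 0.4, p₀ = 0.14.
Under exogeneity and monotonicity, PN = (p₁ − p₀) / p₁.
PN = (0.4 − 0.14) / 0.4 = 0.26 / 0.4 ≈ 0.6500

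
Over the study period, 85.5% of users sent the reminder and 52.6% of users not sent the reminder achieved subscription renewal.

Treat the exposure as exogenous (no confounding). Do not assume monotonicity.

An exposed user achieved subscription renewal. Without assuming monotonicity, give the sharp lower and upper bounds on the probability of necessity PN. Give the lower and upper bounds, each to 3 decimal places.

p₁ = 0.855, p₀ = 0.526.
Under exogeneity alone the bounds on PN are max{0,(p₁−p₀)/p₁} ≤ PN ≤ min{1,(1−p₀)/p₁}.
  lower = (p₁ − p₀)/p₁ = 0.329 / 0.855 ≈ 0.3848
  upper = min{1, (1 − p₀)/p₁} = 0.474 / 0.855 ≈ 0.5544

0.385 ≤ PN ≤ 0.554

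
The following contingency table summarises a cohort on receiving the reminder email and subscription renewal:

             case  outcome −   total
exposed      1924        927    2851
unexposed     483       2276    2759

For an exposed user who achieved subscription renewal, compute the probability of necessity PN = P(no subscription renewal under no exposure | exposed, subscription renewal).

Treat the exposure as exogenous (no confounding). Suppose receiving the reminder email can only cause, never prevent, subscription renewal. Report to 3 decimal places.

p₁ = P(outcome | exposed) = 1924/2851 = 0.67485
p₀ = P(outcome | unexposed) = 483/2759 = 0.17506
Under exogeneity and monotonicity, PN = (p₁ − p₀)/p₁.
PN = (0.67485 − 0.17506) / 0.67485 ≈ 0.7406

PN ≈ 0.741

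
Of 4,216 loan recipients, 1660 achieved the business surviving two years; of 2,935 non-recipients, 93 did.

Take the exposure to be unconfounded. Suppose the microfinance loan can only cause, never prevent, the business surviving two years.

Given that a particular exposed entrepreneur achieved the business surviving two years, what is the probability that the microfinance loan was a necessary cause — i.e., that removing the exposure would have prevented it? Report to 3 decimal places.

PN ≈ 0.920

p₁ = P(outcome | exposed) = 1660/4216 = 0.39374
p₀ = P(outcome | unexposed) = 93/2935 = 0.031687
Under exogeneity and monotonicity, PN = (p₁ − p₀) / p₁.
PN = (0.39374 − 0.031687) / 0.39374 = 0.36205 / 0.39374 ≈ 0.9195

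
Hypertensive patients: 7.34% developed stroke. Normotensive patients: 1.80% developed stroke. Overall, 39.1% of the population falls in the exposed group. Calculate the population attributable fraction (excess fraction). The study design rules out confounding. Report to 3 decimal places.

p₁ = 0.0734, p₀ = 0.018.
Overall risk P(Y=1) = π·p₁ + (1−π)·p₀ = 0.391×0.0734 + 0.609×0.018 = 0.039661.
Under exogeneity, PAF = [P(Y=1) − p₀] / P(Y=1).
PAF = (0.039661 − 0.018) / 0.039661 ≈ 0.5462

PAF ≈ 0.546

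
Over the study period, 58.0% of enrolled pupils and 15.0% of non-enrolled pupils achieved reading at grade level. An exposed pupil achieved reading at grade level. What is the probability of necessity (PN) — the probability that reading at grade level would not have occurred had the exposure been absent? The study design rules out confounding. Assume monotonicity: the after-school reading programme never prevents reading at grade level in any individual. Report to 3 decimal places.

PN ≈ 0.741

p₁ = 0.58, p₀ = 0.15.
Under exogeneity and monotonicity, PN = (p₁ − p₀) / p₁.
PN = (0.58 − 0.15) / 0.58 = 0.43 / 0.58 ≈ 0.7414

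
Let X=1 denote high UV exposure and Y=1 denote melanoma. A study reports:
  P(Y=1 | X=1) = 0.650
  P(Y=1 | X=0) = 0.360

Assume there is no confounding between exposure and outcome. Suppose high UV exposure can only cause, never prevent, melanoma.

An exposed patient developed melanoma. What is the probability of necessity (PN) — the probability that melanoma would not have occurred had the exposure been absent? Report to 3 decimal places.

Let p₁ = 0.65, p₀ = 0.36.
Under exogeneity and monotonicity, PN = (p₁ − p₀) / p₁.
PN = (0.65 − 0.36) / 0.65 = 0.29 / 0.65 ≈ 0.4462

PN ≈ 0.446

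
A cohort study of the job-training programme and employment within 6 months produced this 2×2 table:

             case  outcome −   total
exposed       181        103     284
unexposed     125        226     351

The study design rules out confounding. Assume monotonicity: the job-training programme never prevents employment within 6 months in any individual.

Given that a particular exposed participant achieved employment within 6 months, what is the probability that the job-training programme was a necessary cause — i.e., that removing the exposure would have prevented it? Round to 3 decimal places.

p₁ = P(outcome | exposed) = 181/284 = 0.63732
p₀ = P(outcome | unexposed) = 125/351 = 0.35613
Under exogeneity and monotonicity, PN = (p₁ − p₀)/p₁.
PN = (0.63732 − 0.35613) / 0.63732 ≈ 0.4412

PN ≈ 0.441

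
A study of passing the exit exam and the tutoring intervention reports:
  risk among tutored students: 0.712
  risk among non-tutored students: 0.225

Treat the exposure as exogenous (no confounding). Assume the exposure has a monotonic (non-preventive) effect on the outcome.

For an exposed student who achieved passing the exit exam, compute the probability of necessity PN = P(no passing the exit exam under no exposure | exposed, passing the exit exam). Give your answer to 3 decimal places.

PN ≈ 0.684

Let p₁ = 0.712, p₀ = 0.225.
Under exogeneity and monotonicity, PN = (p₁ − p₀) / p₁.
PN = (0.712 − 0.225) / 0.712 = 0.487 / 0.712 ≈ 0.6840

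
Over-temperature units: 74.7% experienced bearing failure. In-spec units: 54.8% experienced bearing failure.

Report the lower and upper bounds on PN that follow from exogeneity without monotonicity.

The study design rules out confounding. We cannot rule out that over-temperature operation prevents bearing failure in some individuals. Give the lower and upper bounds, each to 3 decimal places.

p₁ = 0.747, p₀ = 0.548.
Under exogeneity alone the bounds on PN are max{0,(p₁−p₀)/p₁} ≤ PN ≤ min{1,(1−p₀)/p₁}.
  lower = (p₁ − p₀)/p₁ = 0.199 / 0.747 ≈ 0.2664
  upper = min{1, (1 − p₀)/p₁} = 0.452 / 0.747 ≈ 0.6051

0.266 ≤ PN ≤ 0.605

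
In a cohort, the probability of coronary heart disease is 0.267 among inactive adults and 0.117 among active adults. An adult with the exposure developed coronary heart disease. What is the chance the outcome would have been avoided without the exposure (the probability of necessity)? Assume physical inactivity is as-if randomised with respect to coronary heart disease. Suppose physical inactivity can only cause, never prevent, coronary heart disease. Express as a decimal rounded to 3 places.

Let p₁ = 0.267, p₀ = 0.117.
Under exogeneity and monotonicity, PN = (p₁ − p₀) / p₁.
PN = (0.267 − 0.117) / 0.267 = 0.15 / 0.267 ≈ 0.5618

PN ≈ 0.562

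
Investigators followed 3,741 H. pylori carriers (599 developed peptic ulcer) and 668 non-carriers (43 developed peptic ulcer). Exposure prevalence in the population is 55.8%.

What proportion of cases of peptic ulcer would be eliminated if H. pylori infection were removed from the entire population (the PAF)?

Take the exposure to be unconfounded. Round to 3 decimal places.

p₁ = P(outcome | exposed) = 599/3741 = 0.16012
p₀ = P(outcome | unexposed) = 43/668 = 0.064371
Overall risk P(Y=1) = π·p₁ + (1−π)·p₀ = 0.558×0.16012 + 0.442×0.064371 = 0.1178.
Under exogeneity, PAF = [P(Y=1) − p₀] / P(Y=1).
PAF = (0.1178 − 0.064371) / 0.1178 ≈ 0.4535

PAF ≈ 0.454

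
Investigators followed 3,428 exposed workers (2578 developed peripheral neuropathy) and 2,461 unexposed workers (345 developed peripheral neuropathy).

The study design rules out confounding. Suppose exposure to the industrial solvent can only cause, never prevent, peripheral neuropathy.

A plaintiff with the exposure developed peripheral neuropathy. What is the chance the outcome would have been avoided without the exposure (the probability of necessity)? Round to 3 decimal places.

p₁ = P(outcome | exposed) = 2578/3428 = 0.75204
p₀ = P(outcome | unexposed) = 345/2461 = 0.14019
Under exogeneity and monotonicity, PN = (p₁ − p₀) / p₁.
PN = (0.75204 − 0.14019) / 0.75204 = 0.61186 / 0.75204 ≈ 0.8136

PN ≈ 0.814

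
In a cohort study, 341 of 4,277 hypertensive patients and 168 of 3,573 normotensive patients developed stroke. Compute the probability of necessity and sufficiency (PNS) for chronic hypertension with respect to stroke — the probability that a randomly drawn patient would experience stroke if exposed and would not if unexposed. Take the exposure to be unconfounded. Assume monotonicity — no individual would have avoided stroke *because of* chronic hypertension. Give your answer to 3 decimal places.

PNS ≈ 0.033

p₁ = P(outcome | exposed) = 341/4277 = 0.079729
p₀ = P(outcome | unexposed) = 168/3573 = 0.047019
Under exogeneity and monotonicity, PNS = p₁ − p₀.
PNS = 0.079729 − 0.047019 = 0.032709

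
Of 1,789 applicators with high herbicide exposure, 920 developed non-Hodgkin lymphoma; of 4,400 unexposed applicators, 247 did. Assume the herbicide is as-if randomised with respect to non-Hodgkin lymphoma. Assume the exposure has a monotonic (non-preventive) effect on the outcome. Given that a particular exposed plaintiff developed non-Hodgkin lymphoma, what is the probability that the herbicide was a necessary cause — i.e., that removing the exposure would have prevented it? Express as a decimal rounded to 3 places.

p₁ = P(outcome | exposed) = 920/1789 = 0.51425
p₀ = P(outcome | unexposed) = 247/4400 = 0.056136
Under exogeneity and monotonicity, PN = (p₁ − p₀) / p₁.
PN = (0.51425 − 0.056136) / 0.51425 = 0.45812 / 0.51425 ≈ 0.8908

PN ≈ 0.891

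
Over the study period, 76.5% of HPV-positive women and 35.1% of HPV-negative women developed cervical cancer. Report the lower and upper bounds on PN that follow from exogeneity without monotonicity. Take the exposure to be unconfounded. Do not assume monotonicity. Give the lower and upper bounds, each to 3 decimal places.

p₁ = 0.765, p₀ = 0.351.
Under exogeneity alone the bounds on PN are max{0,(p₁−p₀)/p₁} ≤ PN ≤ min{1,(1−p₀)/p₁}.
  lower = (p₁ − p₀)/p₁ = 0.414 / 0.765 ≈ 0.5412
  upper = min{1, (1 − p₀)/p₁} = 0.649 / 0.765 ≈ 0.8484

0.541 ≤ PN ≤ 0.848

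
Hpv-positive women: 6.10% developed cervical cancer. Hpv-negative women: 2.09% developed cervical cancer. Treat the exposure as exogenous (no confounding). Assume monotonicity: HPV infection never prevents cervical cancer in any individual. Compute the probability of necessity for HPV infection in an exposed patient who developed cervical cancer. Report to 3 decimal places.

p₁ = 0.061, p₀ = 0.0209.
Under exogeneity and monotonicity, PN = (p₁ − p₀) / p₁.
PN = (0.061 − 0.0209) / 0.061 = 0.0401 / 0.061 ≈ 0.6574

PN ≈ 0.657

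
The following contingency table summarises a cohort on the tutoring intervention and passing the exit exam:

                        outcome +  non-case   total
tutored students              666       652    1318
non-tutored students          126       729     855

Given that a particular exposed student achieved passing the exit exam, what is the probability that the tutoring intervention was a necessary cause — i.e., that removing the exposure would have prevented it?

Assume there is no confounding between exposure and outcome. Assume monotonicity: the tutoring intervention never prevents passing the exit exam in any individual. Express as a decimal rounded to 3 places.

PN ≈ 0.708

p₁ = P(outcome | exposed) = 666/1318 = 0.50531
p₀ = P(outcome | unexposed) = 126/855 = 0.14737
Under exogeneity and monotonicity, PN = (p₁ − p₀) / p₁.
PN = (0.50531 − 0.14737) / 0.50531 = 0.35794 / 0.50531 ≈ 0.7084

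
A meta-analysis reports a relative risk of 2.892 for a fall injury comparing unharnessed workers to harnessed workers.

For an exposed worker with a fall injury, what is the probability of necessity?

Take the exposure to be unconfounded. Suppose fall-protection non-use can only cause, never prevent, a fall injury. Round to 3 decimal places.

PN ≈ 0.654

Under exogeneity and monotonicity, PN = (RR − 1) / RR = 1 − 1/RR.
PN = (2.892 − 1) / 2.892 = 1.892 / 2.892 ≈ 0.6542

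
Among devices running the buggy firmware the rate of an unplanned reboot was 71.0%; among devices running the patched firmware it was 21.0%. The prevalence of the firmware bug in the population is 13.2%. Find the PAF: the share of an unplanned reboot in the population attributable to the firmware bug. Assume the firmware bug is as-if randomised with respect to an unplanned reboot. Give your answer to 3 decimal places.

p₁ = 0.71, p₀ = 0.21.
Overall risk P(Y=1) = π·p₁ + (1−π)·p₀ = 0.132×0.71 + 0.868×0.21 = 0.276.
Under exogeneity, PAF = [P(Y=1) − p₀] / P(Y=1).
PAF = (0.276 − 0.21) / 0.276 ≈ 0.2391

PAF ≈ 0.239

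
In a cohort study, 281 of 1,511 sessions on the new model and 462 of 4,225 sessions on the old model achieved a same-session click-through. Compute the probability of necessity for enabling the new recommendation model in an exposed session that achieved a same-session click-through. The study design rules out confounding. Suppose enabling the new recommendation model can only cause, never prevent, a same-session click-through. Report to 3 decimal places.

PN ≈ 0.412

p₁ = P(outcome | exposed) = 281/1511 = 0.18597
p₀ = P(outcome | unexposed) = 462/4225 = 0.10935
Under exogeneity and monotonicity, PN = (p₁ − p₀) / p₁.
PN = (0.18597 − 0.10935) / 0.18597 = 0.07662 / 0.18597 ≈ 0.4120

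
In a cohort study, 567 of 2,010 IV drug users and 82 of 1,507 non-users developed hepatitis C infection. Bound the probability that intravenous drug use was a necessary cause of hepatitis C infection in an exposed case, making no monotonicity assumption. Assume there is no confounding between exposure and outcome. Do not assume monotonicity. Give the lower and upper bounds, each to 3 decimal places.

0.807 ≤ PN ≤ 1.000

p₁ = P(outcome | exposed) = 567/2010 = 0.28209
p₀ = P(outcome | unexposed) = 82/1507 = 0.054413
Under exogeneity alone the bounds on PN are max{0,(p₁−p₀)/p₁} ≤ PN ≤ min{1,(1−p₀)/p₁}.
  lower = (p₁ − p₀)/p₁ = 0.22768 / 0.28209 ≈ 0.8071
  upper = min{1, (1 − p₀)/p₁} = 0.94559 / 0.28209 ≈ 3.3521 → capped at 1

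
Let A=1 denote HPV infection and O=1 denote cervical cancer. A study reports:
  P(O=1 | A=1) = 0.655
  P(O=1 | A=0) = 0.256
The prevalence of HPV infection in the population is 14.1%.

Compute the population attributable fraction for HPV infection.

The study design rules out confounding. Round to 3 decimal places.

PAF ≈ 0.180

Let p₁ = 0.655, p₀ = 0.256.
Overall risk P(Y=1) = π·p₁ + (1−π)·p₀ = 0.141×0.655 + 0.859×0.256 = 0.31226.
Under exogeneity, PAF = [P(Y=1) − p₀] / P(Y=1).
PAF = (0.31226 − 0.256) / 0.31226 ≈ 0.1802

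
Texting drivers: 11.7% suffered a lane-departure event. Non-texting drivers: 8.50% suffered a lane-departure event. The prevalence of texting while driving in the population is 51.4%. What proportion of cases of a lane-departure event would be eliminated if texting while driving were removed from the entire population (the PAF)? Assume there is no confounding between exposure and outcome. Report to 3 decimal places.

p₁ = 0.117, p₀ = 0.085.
Overall risk P(Y=1) = π·p₁ + (1−π)·p₀ = 0.514×0.117 + 0.486×0.085 = 0.10145.
Under exogeneity, PAF = [P(Y=1) − p₀] / P(Y=1).
PAF = (0.10145 − 0.085) / 0.10145 ≈ 0.1621

PAF ≈ 0.162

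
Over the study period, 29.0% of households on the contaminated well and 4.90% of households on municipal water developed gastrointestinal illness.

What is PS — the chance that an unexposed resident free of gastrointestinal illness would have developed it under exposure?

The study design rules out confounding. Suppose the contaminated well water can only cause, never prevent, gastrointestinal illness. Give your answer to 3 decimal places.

PS ≈ 0.253

p₁ = 0.29, p₀ = 0.049.
Under exogeneity and monotonicity, PS = (p₁ − p₀) / (1 − p₀).
PS = (0.29 − 0.049) / (1 − 0.049) = 0.241 / 0.951 ≈ 0.2534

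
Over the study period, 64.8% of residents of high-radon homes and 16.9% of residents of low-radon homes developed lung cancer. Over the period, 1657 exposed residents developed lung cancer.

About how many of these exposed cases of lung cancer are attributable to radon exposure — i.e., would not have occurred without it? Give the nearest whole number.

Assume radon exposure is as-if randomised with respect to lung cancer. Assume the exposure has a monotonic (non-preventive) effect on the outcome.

about 1225 cases

p₁ = 0.648, p₀ = 0.169.
PN = (p₁ − p₀)/p₁ = (0.648 − 0.169) / 0.648 ≈ 0.73920.
Attributable cases ≈ PN × (exposed cases) = 0.73920 × 1657 ≈ 1224.85.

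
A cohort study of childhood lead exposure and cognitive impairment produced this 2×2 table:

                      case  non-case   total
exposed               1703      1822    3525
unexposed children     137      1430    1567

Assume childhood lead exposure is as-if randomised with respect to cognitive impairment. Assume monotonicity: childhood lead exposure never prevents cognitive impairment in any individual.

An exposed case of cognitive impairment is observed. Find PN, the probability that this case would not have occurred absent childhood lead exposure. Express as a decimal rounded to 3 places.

PN ≈ 0.819

p₁ = P(outcome | exposed) = 1703/3525 = 0.48312
p₀ = P(outcome | unexposed) = 137/1567 = 0.087428
Under exogeneity and monotonicity, PN = (p₁ − p₀)/p₁.
PN = (0.48312 − 0.087428) / 0.48312 ≈ 0.8190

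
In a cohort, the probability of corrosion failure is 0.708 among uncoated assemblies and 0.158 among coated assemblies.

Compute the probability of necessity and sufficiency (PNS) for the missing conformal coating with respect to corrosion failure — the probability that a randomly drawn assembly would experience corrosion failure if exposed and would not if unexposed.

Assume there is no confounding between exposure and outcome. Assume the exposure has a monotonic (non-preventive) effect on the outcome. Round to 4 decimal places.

Let p₁ = 0.708, p₀ = 0.158.
Under exogeneity and monotonicity, PNS = p₁ − p₀.
PNS = 0.708 − 0.158 = 0.55

PNS ≈ 0.5500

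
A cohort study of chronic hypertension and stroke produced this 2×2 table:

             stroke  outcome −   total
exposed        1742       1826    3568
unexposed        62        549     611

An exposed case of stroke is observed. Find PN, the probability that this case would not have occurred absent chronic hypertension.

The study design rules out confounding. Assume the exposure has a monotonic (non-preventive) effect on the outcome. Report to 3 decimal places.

p₁ = P(outcome | exposed) = 1742/3568 = 0.48823
p₀ = P(outcome | unexposed) = 62/611 = 0.10147
Under exogeneity and monotonicity, PN = (p₁ − p₀)/p₁.
PN = (0.48823 − 0.10147) / 0.48823 ≈ 0.7922

PN ≈ 0.792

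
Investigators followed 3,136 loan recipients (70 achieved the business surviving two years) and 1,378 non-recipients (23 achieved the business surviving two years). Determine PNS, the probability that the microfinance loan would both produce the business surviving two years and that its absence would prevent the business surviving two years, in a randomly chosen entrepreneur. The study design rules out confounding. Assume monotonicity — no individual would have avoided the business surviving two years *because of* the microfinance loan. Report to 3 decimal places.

p₁ = P(outcome | exposed) = 70/3136 = 0.022321
p₀ = P(outcome | unexposed) = 23/1378 = 0.016691
Under exogeneity and monotonicity, PNS = p₁ − p₀.
PNS = 0.022321 − 0.016691 = 0.0056306

PNS ≈ 0.006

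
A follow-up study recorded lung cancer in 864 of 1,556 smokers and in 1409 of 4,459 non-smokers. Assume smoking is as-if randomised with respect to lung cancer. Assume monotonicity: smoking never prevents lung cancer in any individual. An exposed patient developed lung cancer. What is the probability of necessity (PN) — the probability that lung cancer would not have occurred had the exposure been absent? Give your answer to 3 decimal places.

PN ≈ 0.431

p₁ = P(outcome | exposed) = 864/1556 = 0.55527
p₀ = P(outcome | unexposed) = 1409/4459 = 0.31599
Under exogeneity and monotonicity, PN = (p₁ − p₀) / p₁.
PN = (0.55527 − 0.31599) / 0.55527 = 0.23928 / 0.55527 ≈ 0.4309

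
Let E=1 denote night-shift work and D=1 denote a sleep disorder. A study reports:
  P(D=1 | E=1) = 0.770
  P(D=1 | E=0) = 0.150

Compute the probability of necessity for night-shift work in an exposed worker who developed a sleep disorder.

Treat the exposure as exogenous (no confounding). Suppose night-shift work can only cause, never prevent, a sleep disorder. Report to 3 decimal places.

PN ≈ 0.805

Let p₁ = 0.77, p₀ = 0.15.
Under exogeneity and monotonicity, PN = (p₁ − p₀) / p₁.
PN = (0.77 − 0.15) / 0.77 = 0.62 / 0.77 ≈ 0.8052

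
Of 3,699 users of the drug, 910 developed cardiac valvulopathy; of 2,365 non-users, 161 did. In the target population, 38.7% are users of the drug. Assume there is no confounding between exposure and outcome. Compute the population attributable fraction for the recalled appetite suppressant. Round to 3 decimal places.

PAF ≈ 0.503

p₁ = P(outcome | exposed) = 910/3699 = 0.24601
p₀ = P(outcome | unexposed) = 161/2365 = 0.068076
Overall risk P(Y=1) = π·p₁ + (1−π)·p₀ = 0.387×0.24601 + 0.613×0.068076 = 0.13694.
Under exogeneity, PAF = [P(Y=1) − p₀] / P(Y=1).
PAF = (0.13694 − 0.068076) / 0.13694 ≈ 0.5029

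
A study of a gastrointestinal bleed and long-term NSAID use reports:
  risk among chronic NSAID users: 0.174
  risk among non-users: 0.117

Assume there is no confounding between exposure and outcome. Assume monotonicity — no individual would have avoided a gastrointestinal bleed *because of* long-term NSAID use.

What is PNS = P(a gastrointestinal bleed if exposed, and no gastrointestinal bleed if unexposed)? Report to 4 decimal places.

Let p₁ = 0.174, p₀ = 0.117.
Under exogeneity and monotonicity, PNS = p₁ − p₀.
PNS = 0.174 − 0.117 = 0.057

PNS ≈ 0.0570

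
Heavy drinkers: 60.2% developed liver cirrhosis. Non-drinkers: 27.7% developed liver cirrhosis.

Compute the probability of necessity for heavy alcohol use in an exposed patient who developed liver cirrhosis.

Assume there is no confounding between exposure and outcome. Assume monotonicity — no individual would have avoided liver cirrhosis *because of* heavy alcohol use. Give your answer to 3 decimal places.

p₁ = 0.602, p₀ = 0.277.
Under exogeneity and monotonicity, PN = (p₁ − p₀) / p₁.
PN = (0.602 − 0.277) / 0.602 = 0.325 / 0.602 ≈ 0.5399

PN ≈ 0.540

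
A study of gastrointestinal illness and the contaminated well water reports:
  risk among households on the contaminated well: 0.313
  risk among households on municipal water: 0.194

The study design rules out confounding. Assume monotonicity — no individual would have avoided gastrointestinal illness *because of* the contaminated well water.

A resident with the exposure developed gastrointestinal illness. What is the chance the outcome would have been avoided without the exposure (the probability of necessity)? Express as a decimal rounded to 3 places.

PN ≈ 0.380

Let p₁ = 0.313, p₀ = 0.194.
Under exogeneity and monotonicity, PN = (p₁ − p₀) / p₁.
PN = (0.313 − 0.194) / 0.313 = 0.119 / 0.313 ≈ 0.3802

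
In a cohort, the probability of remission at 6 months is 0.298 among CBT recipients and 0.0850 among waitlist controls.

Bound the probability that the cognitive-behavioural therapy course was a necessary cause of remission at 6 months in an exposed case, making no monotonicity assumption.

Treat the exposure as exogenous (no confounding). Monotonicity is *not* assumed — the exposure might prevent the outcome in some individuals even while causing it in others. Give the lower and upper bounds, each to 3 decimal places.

Let p₁ = 0.298, p₀ = 0.085.
Under exogeneity alone the bounds on PN are max{0,(p₁−p₀)/p₁} ≤ PN ≤ min{1,(1−p₀)/p₁}.
  lower = (p₁ − p₀)/p₁ = 0.213 / 0.298 ≈ 0.7148
  upper = min{1, (1 − p₀)/p₁} = 0.915 / 0.298 ≈ 3.0705 → capped at 1

0.715 ≤ PN ≤ 1.000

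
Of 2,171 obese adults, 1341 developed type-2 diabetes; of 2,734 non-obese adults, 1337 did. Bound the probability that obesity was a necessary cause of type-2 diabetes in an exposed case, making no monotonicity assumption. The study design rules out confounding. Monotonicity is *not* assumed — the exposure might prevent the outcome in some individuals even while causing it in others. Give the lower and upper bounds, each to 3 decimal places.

p₁ = P(outcome | exposed) = 1341/2171 = 0.61769
p₀ = P(outcome | unexposed) = 1337/2734 = 0.48903
Under exogeneity alone the bounds on PN are max{0,(p₁−p₀)/p₁} ≤ PN ≤ min{1,(1−p₀)/p₁}.
  lower = (p₁ − p₀)/p₁ = 0.12866 / 0.61769 ≈ 0.2083
  upper = min{1, (1 − p₀)/p₁} = 0.51097 / 0.61769 ≈ 0.8272

0.208 ≤ PN ≤ 0.827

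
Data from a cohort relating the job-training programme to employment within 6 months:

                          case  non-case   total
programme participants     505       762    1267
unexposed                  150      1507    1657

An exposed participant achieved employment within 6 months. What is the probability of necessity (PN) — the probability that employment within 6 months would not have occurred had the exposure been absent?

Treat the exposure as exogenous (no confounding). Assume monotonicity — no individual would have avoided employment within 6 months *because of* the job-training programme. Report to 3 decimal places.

p₁ = P(outcome | exposed) = 505/1267 = 0.39858
p₀ = P(outcome | unexposed) = 150/1657 = 0.090525
Under exogeneity and monotonicity, PN = (p₁ − p₀) / p₁.
PN = (0.39858 − 0.090525) / 0.39858 = 0.30805 / 0.39858 ≈ 0.7729

PN ≈ 0.773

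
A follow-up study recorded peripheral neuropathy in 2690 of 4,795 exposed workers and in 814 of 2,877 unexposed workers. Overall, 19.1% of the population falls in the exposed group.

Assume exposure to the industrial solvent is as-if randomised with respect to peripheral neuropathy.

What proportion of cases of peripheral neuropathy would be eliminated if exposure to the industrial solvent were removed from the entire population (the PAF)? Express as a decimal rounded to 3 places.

p₁ = P(outcome | exposed) = 2690/4795 = 0.561
p₀ = P(outcome | unexposed) = 814/2877 = 0.28293
Overall risk P(Y=1) = π·p₁ + (1−π)·p₀ = 0.191×0.561 + 0.809×0.28293 = 0.33604.
Under exogeneity, PAF = [P(Y=1) − p₀] / P(Y=1).
PAF = (0.33604 − 0.28293) / 0.33604 ≈ 0.1580

PAF ≈ 0.158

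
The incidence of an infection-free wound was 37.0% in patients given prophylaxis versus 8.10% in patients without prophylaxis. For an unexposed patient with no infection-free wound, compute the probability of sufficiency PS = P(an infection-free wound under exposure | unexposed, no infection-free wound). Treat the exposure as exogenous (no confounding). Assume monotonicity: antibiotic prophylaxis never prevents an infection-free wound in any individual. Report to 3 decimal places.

p₁ = 0.37, p₀ = 0.081.
Under exogeneity and monotonicity, PS = (p₁ − p₀) / (1 − p₀).
PS = (0.37 − 0.081) / (1 − 0.081) = 0.289 / 0.919 ≈ 0.3145

PS ≈ 0.314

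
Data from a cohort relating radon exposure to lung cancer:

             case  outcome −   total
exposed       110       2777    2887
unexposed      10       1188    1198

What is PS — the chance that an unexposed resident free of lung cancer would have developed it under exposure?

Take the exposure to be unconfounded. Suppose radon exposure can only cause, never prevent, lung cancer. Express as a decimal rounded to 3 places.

p₁ = P(outcome | exposed) = 110/2887 = 0.038102
p₀ = P(outcome | unexposed) = 10/1198 = 0.0083472
Under exogeneity and monotonicity, PS = (p₁ − p₀) / (1 − p₀).
PS = (0.038102 − 0.0083472) / (1 − 0.0083472) = 0.029755 / 0.99165 ≈ 0.0300

PS ≈ 0.030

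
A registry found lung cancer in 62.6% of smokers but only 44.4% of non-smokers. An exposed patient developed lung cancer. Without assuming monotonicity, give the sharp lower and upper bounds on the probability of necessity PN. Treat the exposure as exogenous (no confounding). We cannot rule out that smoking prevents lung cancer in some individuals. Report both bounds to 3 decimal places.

p₁ = 0.626, p₀ = 0.444.
Under exogeneity alone the bounds on PN are max{0,(p₁−p₀)/p₁} ≤ PN ≤ min{1,(1−p₀)/p₁}.
  lower = (p₁ − p₀)/p₁ = 0.182 / 0.626 ≈ 0.2907
  upper = min{1, (1 − p₀)/p₁} = 0.556 / 0.626 ≈ 0.8882

0.291 ≤ PN ≤ 0.888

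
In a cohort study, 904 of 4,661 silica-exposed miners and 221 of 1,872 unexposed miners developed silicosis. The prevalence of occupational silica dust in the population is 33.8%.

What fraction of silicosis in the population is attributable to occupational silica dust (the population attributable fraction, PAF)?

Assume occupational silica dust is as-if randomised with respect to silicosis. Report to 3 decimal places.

PAF ≈ 0.179

p₁ = P(outcome | exposed) = 904/4661 = 0.19395
p₀ = P(outcome | unexposed) = 221/1872 = 0.11806
Overall risk P(Y=1) = π·p₁ + (1−π)·p₀ = 0.338×0.19395 + 0.662×0.11806 = 0.14371.
Under exogeneity, PAF = [P(Y=1) − p₀] / P(Y=1).
PAF = (0.14371 − 0.11806) / 0.14371 ≈ 0.1785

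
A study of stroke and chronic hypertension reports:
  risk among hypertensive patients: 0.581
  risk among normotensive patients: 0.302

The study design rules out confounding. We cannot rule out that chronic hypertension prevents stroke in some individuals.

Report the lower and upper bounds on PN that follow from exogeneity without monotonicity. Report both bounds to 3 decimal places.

Let p₁ = 0.581, p₀ = 0.302.
Under exogeneity alone the bounds on PN are max{0,(p₁−p₀)/p₁} ≤ PN ≤ min{1,(1−p₀)/p₁}.
  lower = (p₁ − p₀)/p₁ = 0.279 / 0.581 ≈ 0.4802
  upper = min{1, (1 − p₀)/p₁} = 0.698 / 0.581 ≈ 1.2014 → capped at 1

0.480 ≤ PN ≤ 1.000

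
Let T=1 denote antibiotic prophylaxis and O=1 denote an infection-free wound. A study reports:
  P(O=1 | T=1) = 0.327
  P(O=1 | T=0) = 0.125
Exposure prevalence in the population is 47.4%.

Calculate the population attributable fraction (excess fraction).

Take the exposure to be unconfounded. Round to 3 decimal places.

Let p₁ = 0.327, p₀ = 0.125.
Overall risk P(Y=1) = π·p₁ + (1−π)·p₀ = 0.474×0.327 + 0.526×0.125 = 0.22075.
Under exogeneity, PAF = [P(Y=1) − p₀] / P(Y=1).
PAF = (0.22075 − 0.125) / 0.22075 ≈ 0.4337

PAF ≈ 0.434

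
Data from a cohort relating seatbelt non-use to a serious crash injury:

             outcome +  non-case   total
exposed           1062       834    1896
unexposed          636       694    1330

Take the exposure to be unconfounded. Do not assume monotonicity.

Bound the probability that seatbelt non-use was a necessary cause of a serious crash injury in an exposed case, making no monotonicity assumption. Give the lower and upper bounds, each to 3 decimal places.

p₁ = P(outcome | exposed) = 1062/1896 = 0.56013
p₀ = P(outcome | unexposed) = 636/1330 = 0.4782
Under exogeneity alone the bounds on PN are max{0,(p₁−p₀)/p₁} ≤ PN ≤ min{1,(1−p₀)/p₁}.
  lower = (p₁ − p₀)/p₁ = 0.081931 / 0.56013 ≈ 0.1463
  upper = min{1, (1 − p₀)/p₁} = 0.5218 / 0.56013 ≈ 0.9316

0.146 ≤ PN ≤ 0.932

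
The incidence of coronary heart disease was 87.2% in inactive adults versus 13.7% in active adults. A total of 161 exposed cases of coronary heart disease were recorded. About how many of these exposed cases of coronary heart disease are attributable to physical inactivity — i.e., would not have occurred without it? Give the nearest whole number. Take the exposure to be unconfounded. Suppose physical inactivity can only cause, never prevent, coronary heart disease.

about 136 cases

p₁ = 0.872, p₀ = 0.137.
PN = (p₁ − p₀)/p₁ = (0.872 − 0.137) / 0.872 ≈ 0.84289.
Attributable cases ≈ PN × (exposed cases) = 0.84289 × 161 ≈ 135.71.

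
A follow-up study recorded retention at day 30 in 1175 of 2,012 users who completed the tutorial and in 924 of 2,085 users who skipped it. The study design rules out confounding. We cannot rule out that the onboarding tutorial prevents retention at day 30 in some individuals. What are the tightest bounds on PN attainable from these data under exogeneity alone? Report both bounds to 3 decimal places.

p₁ = P(outcome | exposed) = 1175/2012 = 0.584
p₀ = P(outcome | unexposed) = 924/2085 = 0.44317
Under exogeneity alone the bounds on PN are max{0,(p₁−p₀)/p₁} ≤ PN ≤ min{1,(1−p₀)/p₁}.
  lower = (p₁ − p₀)/p₁ = 0.14083 / 0.584 ≈ 0.2411
  upper = min{1, (1 − p₀)/p₁} = 0.55683 / 0.584 ≈ 0.9535

0.241 ≤ PN ≤ 0.953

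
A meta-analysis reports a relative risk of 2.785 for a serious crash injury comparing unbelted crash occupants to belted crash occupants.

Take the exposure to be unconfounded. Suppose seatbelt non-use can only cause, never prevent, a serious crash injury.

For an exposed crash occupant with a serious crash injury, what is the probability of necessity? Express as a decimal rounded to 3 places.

PN ≈ 0.641

Under exogeneity and monotonicity, PN = (RR − 1) / RR = 1 − 1/RR.
PN = (2.785 − 1) / 2.785 = 1.785 / 2.785 ≈ 0.6409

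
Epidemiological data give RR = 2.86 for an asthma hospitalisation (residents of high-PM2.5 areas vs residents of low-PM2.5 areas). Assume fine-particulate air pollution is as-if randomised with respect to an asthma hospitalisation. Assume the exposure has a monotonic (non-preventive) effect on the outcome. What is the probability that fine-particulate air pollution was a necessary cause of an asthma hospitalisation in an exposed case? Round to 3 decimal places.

Under exogeneity and monotonicity, PN = (RR − 1) / RR = 1 − 1/RR.
PN = (2.86 − 1) / 2.86 = 1.86 / 2.86 ≈ 0.6503

PN ≈ 0.650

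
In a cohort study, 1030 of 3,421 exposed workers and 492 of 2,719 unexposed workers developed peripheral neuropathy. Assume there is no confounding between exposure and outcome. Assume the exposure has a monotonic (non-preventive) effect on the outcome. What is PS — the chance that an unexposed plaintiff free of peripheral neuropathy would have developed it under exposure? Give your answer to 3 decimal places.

p₁ = P(outcome | exposed) = 1030/3421 = 0.30108
p₀ = P(outcome | unexposed) = 492/2719 = 0.18095
Under exogeneity and monotonicity, PS = (p₁ − p₀) / (1 − p₀).
PS = (0.30108 − 0.18095) / (1 − 0.18095) = 0.12013 / 0.81905 ≈ 0.1467

PS ≈ 0.147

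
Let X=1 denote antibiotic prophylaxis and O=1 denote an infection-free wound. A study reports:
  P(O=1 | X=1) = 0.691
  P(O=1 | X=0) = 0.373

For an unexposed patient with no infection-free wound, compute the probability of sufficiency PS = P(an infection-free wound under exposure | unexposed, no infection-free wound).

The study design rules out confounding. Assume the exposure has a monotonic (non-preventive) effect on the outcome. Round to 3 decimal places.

Let p₁ = 0.691, p₀ = 0.373.
Under exogeneity and monotonicity, PS = (p₁ − p₀) / (1 − p₀).
PS = (0.691 − 0.373) / (1 − 0.373) = 0.318 / 0.627 ≈ 0.5072

PS ≈ 0.507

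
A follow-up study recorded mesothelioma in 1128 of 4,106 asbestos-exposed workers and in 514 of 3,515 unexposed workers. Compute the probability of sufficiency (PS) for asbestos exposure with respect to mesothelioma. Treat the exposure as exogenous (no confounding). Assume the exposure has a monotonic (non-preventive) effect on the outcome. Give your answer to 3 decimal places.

PS ≈ 0.150

p₁ = P(outcome | exposed) = 1128/4106 = 0.27472
p₀ = P(outcome | unexposed) = 514/3515 = 0.14623
Under exogeneity and monotonicity, PS = (p₁ − p₀) / (1 − p₀).
PS = (0.27472 − 0.14623) / (1 − 0.14623) = 0.12849 / 0.85377 ≈ 0.1505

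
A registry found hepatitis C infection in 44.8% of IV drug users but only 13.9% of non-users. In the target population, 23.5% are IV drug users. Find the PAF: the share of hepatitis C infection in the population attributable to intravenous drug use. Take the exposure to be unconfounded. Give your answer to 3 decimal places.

p₁ = 0.448, p₀ = 0.139.
Overall risk P(Y=1) = π·p₁ + (1−π)·p₀ = 0.235×0.448 + 0.765×0.139 = 0.21161.
Under exogeneity, PAF = [P(Y=1) − p₀] / P(Y=1).
PAF = (0.21161 − 0.139) / 0.21161 ≈ 0.3431

PAF ≈ 0.343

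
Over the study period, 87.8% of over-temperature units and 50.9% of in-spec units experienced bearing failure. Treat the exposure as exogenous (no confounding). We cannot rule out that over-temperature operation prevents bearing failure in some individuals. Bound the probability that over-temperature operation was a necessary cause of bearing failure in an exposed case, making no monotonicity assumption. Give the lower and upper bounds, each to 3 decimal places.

p₁ = 0.878, p₀ = 0.509.
Under exogeneity alone the bounds on PN are max{0,(p₁−p₀)/p₁} ≤ PN ≤ min{1,(1−p₀)/p₁}.
  lower = (p₁ − p₀)/p₁ = 0.369 / 0.878 ≈ 0.4203
  upper = min{1, (1 − p₀)/p₁} = 0.491 / 0.878 ≈ 0.5592

0.420 ≤ PN ≤ 0.559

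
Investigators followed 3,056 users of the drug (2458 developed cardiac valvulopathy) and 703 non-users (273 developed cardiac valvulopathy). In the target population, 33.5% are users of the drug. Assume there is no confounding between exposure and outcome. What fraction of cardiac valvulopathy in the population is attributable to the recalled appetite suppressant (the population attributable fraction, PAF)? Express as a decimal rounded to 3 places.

PAF ≈ 0.264

p₁ = P(outcome | exposed) = 2458/3056 = 0.80432
p₀ = P(outcome | unexposed) = 273/703 = 0.38834
Overall risk P(Y=1) = π·p₁ + (1−π)·p₀ = 0.335×0.80432 + 0.665×0.38834 = 0.52769.
Under exogeneity, PAF = [P(Y=1) − p₀] / P(Y=1).
PAF = (0.52769 − 0.38834) / 0.52769 ≈ 0.2641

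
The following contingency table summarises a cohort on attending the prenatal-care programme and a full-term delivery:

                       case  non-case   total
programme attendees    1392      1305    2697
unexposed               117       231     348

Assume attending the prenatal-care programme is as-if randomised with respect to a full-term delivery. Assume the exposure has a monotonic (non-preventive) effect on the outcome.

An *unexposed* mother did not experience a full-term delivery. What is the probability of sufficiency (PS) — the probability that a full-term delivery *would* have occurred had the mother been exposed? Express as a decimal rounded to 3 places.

p₁ = P(outcome | exposed) = 1392/2697 = 0.51613
p₀ = P(outcome | unexposed) = 117/348 = 0.33621
Under exogeneity and monotonicity, PS = (p₁ − p₀) / (1 − p₀).
PS = (0.51613 − 0.33621) / (1 − 0.33621) = 0.17992 / 0.66379 ≈ 0.2711

PS ≈ 0.271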